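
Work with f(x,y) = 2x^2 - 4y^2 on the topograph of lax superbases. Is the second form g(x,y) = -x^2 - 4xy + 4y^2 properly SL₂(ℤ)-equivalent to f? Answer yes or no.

D₁ = 32, D₂ = 32
river cycle of f (length 2): (2, 4, -2), (-2, 4, 2)
river cycle of g (length 2): (4, 4, -1), (-1, 4, 4)
cycles differ ⇒ inequivalent

no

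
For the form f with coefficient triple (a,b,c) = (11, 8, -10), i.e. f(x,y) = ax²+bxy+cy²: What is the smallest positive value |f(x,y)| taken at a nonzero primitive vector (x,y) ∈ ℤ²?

river: ρ → (-10,12,9)
river: ρ → (9,6,-13)
river: ρ → (-13,20,2)
river: ρ → (2,20,-13)
river: ρ → (-13,6,9)
river: ρ → (9,12,-10)
river: ρ → (-10,8,11)
river: ρ → (11,14,-7)
river: ρ → (-7,14,11)
river: ρ → (11,8,-10)
closes: descent 0, river 10
min |a| on river = 2

2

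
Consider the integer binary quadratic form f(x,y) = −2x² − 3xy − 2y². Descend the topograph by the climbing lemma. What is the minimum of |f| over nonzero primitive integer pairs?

translate: b→-1 (≡3 mod 4), so (2,3,2)→(2,-1,1)
flip: (2,-1,1)→(1,1,2)
reduced (well bottom): (1,1,2) with a≤c, −a<b≤a
well minimum |f| = |-1| = 1 (negative-definite)

1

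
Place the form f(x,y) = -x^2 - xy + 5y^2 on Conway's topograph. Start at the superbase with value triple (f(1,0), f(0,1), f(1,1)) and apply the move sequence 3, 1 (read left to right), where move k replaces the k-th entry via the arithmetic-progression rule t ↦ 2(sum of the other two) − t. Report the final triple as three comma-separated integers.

start (-1,5,3) = (f(1,0),f(0,1),f(1,1))
replace slot 3: 2·((-1)+5) − 3 = 5 → (-1,5,5)
replace slot 1: 2·(5+5) − (-1) = 21 → (21,5,5)

21,5,5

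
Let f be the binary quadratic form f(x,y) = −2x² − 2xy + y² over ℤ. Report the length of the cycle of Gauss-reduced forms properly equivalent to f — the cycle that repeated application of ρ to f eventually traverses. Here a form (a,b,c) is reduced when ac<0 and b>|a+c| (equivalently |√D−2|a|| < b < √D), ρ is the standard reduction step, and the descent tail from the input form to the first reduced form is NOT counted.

D = 12, ⌊√D⌋ = 3
descent: ρ → (1,2,-2)  [lands on river]
river: ρ → (-2,2,1)
ρ-cycle length = 2 (tail of 1 descent step not counted)

2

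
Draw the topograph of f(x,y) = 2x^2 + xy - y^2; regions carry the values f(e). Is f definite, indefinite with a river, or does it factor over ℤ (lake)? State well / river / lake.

D = b²−4ac = 1² − 4·2·(-1) = 9
D = 3² is a perfect square ⇒ form factors over ℤ ⇒ lakes

lake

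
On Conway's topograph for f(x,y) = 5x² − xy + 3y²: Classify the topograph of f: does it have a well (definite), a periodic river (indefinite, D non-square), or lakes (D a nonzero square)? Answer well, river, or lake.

D = b²−4ac = (-1)² − 4·5·3 = -59
D < 0 ⇒ definite ⇒ every region one sign ⇒ single well

well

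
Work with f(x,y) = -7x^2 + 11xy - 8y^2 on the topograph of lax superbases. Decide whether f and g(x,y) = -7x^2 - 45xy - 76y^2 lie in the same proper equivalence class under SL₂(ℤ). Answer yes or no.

D₁ = -103, D₂ = -103
f is negative-definite; reduce −f:
−f: translate: b→3 (≡-11 mod 14), so (7,-11,8)→(7,3,4)
−f: flip: (7,3,4)→(4,-3,7)
−f: reduced (well bottom): (4,-3,7) with a≤c, −a<b≤a
flip sign back: reduced form of f is (-4,3,-7)
g is negative-definite; reduce −g:
−g: translate: b→3 (≡45 mod 14), so (7,45,76)→(7,3,4)
−g: flip: (7,3,4)→(4,-3,7)
−g: reduced (well bottom): (4,-3,7) with a≤c, −a<b≤a
flip sign back: reduced form of g is (-4,3,-7)
reduced forms (-4, 3, -7) vs (-4, 3, -7) ⇒ equivalent

yes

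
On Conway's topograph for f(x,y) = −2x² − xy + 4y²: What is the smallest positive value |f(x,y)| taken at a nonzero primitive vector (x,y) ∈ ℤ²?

descent: ρ → (4,1,-2)
descent: ρ → (-2,3,3)  [lands on river]
river: ρ → (3,3,-2)
river: ρ → (-2,5,1)
river: ρ → (1,5,-2)
closes: descent 2, river 4
min |a| on river = 1

1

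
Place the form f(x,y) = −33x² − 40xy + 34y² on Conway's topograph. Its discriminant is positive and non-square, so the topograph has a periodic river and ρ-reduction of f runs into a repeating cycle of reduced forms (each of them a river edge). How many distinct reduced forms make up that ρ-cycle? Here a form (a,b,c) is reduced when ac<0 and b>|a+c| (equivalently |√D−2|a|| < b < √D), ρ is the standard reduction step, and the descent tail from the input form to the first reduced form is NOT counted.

D = 6088, ⌊√D⌋ = 78
descent: ρ → (34,40,-33)  [lands on river]
river: ρ → (-33,26,41)
river: ρ → (41,56,-18)
river: ρ → (-18,52,47)
river: ρ → (47,42,-23)
river: ρ → (-23,50,39)
river: ρ → (39,28,-34)
river: ρ → (-34,40,33)
river: ρ → (33,26,-41)
river: ρ → (-41,56,18)
river: ρ → (18,52,-47)
river: ρ → (-47,42,23)
river: ρ → (23,50,-39)
river: ρ → (-39,28,34)
ρ-cycle length = 14 (tail of 1 descent step not counted)

14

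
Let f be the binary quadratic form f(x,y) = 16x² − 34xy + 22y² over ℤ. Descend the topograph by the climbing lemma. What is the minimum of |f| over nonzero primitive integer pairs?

translate: b→-2 (≡-34 mod 32), so (16,-34,22)→(16,-2,4)
flip: (16,-2,4)→(4,2,16)
reduced (well bottom): (4,2,16) with a≤c, −a<b≤a
well minimum = a = 4

4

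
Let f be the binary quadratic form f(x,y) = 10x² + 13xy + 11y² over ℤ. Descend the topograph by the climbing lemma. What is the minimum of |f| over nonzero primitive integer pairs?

translate: b→-7 (≡13 mod 20), so (10,13,11)→(10,-7,8)
flip: (10,-7,8)→(8,7,10)
reduced (well bottom): (8,7,10) with a≤c, −a<b≤a
well minimum = a = 8

8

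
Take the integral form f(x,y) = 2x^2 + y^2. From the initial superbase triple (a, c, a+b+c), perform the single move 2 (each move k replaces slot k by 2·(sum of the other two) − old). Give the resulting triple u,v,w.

start (2,1,3) = (f(1,0),f(0,1),f(1,1))
replace slot 2: 2·(2+3) − 1 = 9 → (2,9,3)

2,9,3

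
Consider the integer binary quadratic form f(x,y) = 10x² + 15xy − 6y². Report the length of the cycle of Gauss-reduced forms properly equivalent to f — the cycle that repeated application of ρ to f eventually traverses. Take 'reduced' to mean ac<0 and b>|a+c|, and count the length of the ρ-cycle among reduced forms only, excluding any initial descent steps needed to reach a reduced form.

D = 465, ⌊√D⌋ = 21
river: ρ → (-6,21,1)
river: ρ → (1,21,-6)
river: ρ → (-6,15,10)
river: ρ → (10,5,-11)
river: ρ → (-11,17,4)
river: ρ → (4,15,-15)
river: ρ → (-15,15,4)
river: ρ → (4,17,-11)
river: ρ → (-11,5,10)
river: ρ → (10,15,-6)
ρ-cycle length = 10 (tail of 0 descent steps not counted)

10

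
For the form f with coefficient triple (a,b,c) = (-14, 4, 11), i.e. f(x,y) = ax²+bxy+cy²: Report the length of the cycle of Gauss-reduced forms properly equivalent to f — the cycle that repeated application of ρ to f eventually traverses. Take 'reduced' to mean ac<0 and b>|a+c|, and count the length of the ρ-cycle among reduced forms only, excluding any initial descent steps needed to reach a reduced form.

D = 632, ⌊√D⌋ = 25
river: ρ → (11,18,-7)
river: ρ → (-7,24,2)
river: ρ → (2,24,-7)
river: ρ → (-7,18,11)
river: ρ → (11,4,-14)
river: ρ → (-14,24,1)
river: ρ → (1,24,-14)
river: ρ → (-14,4,11)
ρ-cycle length = 8 (tail of 0 descent steps not counted)

8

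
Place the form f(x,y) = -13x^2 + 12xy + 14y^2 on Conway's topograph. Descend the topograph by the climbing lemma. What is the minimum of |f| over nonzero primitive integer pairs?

river: ρ → (14,16,-11)
river: ρ → (-11,28,2)
river: ρ → (2,28,-11)
river: ρ → (-11,16,14)
river: ρ → (14,12,-13)
river: ρ → (-13,14,13)
river: ρ → (13,12,-14)
river: ρ → (-14,16,11)
river: ρ → (11,28,-2)
river: ρ → (-2,28,11)
river: ρ → (11,16,-14)
river: ρ → (-14,12,13)
river: ρ → (13,14,-13)
river: ρ → (-13,12,14)
closes: descent 0, river 14
min |a| on river = 2

2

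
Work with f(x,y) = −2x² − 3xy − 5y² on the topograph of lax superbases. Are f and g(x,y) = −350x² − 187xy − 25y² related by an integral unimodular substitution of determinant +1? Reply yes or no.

D₁ = -31, D₂ = -31
f is negative-definite; reduce −f:
−f: translate: b→-1 (≡3 mod 4), so (2,3,5)→(2,-1,4)
−f: reduced (well bottom): (2,-1,4) with a≤c, −a<b≤a
flip sign back: reduced form of f is (-2,1,-4)
g is negative-definite; reduce −g:
−g: flip: (350,187,25)→(25,-187,350)
−g: translate: b→13 (≡-187 mod 50), so (25,-187,350)→(25,13,2)
−g: flip: (25,13,2)→(2,-13,25)
−g: translate: b→-1 (≡-13 mod 4), so (2,-13,25)→(2,-1,4)
−g: reduced (well bottom): (2,-1,4) with a≤c, −a<b≤a
flip sign back: reduced form of g is (-2,1,-4)
reduced forms (-2, 1, -4) vs (-2, 1, -4) ⇒ equivalent

yes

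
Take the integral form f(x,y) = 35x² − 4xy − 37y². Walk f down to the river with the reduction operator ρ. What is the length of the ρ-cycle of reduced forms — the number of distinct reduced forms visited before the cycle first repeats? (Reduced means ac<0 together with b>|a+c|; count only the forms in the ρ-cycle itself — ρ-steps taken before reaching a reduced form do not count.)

D = 5196, ⌊√D⌋ = 72
descent: ρ → (-37,4,35)  [lands on river]
river: ρ → (35,66,-6)
river: ρ → (-6,66,35)
river: ρ → (35,4,-37)
river: ρ → (-37,70,2)
river: ρ → (2,70,-37)
ρ-cycle length = 6 (tail of 1 descent step not counted)

6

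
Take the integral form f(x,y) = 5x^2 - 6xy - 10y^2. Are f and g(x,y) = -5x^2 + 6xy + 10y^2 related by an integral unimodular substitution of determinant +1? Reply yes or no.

D₁ = 236, D₂ = 236
river cycle of f (length 6): (-10, 6, 5), (5, 14, -2), (-2, 14, 5), (5, 6, -10), (-10, 14, 1), (1, 14, -10)
river cycle of g (length 6): (10, 14, -1), (-1, 14, 10), (10, 6, -5), (-5, 14, 2), (2, 14, -5), (-5, 6, 10)
cycles differ ⇒ inequivalent

no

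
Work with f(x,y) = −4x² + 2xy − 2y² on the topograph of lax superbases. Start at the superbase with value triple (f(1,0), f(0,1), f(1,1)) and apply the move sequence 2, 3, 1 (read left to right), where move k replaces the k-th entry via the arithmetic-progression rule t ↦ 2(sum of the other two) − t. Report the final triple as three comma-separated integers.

start (-4,-2,-4) = (f(1,0),f(0,1),f(1,1))
replace slot 2: 2·((-4)+(-4)) − (-2) = -14 → (-4,-14,-4)
replace slot 3: 2·((-4)+(-14)) − (-4) = -32 → (-4,-14,-32)
replace slot 1: 2·((-14)+(-32)) − (-4) = -88 → (-88,-14,-32)

-88,-14,-32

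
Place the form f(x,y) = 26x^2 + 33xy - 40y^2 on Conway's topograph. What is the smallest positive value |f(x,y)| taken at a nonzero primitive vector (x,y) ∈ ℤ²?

river: ρ → (-40,47,19)
river: ρ → (19,67,-10)
river: ρ → (-10,53,61)
river: ρ → (61,69,-2)
river: ρ → (-2,71,26)
river: ρ → (26,33,-40)
closes: descent 0, river 6
min |a| on river = 2

2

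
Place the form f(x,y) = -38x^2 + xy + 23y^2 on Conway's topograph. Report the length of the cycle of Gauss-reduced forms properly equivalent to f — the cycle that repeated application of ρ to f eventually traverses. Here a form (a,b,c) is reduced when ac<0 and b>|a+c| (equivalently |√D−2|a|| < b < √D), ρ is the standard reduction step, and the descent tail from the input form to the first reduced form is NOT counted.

D = 3497, ⌊√D⌋ = 59
descent: ρ → (23,45,-16)  [lands on river]
river: ρ → (-16,51,14)
river: ρ → (14,33,-43)
river: ρ → (-43,53,4)
river: ρ → (4,59,-1)
river: ρ → (-1,59,4)
river: ρ → (4,53,-43)
river: ρ → (-43,33,14)
river: ρ → (14,51,-16)
river: ρ → (-16,45,23)
river: ρ → (23,47,-14)
river: ρ → (-14,37,38)
river: ρ → (38,39,-13)
river: ρ → (-13,39,38)
river: ρ → (38,37,-14)
river: ρ → (-14,47,23)
ρ-cycle length = 16 (tail of 1 descent step not counted)

16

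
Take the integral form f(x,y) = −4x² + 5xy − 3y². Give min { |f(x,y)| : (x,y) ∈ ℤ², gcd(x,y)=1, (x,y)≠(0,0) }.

translate: b→3 (≡-5 mod 8), so (4,-5,3)→(4,3,2)
flip: (4,3,2)→(2,-3,4)
translate: b→1 (≡-3 mod 4), so (2,-3,4)→(2,1,3)
reduced (well bottom): (2,1,3) with a≤c, −a<b≤a
well minimum |f| = |-2| = 2 (negative-definite)

2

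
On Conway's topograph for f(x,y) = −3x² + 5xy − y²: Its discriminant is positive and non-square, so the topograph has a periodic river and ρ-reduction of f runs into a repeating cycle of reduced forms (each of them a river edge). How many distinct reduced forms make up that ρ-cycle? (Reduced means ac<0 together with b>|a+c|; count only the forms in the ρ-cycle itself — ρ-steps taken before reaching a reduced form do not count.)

D = 13, ⌊√D⌋ = 3
descent: ρ → (-1,3,1)  [lands on river]
river: ρ → (1,3,-1)
ρ-cycle length = 2 (tail of 1 descent step not counted)

2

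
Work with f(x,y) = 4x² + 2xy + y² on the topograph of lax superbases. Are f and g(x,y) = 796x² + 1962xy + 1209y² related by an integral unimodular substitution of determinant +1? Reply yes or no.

D₁ = -12, D₂ = -12
f: flip: (4,2,1)→(1,-2,4)
f: translate: b→0 (≡-2 mod 2), so (1,-2,4)→(1,0,3)
f: reduced (well bottom): (1,0,3) with a≤c, −a<b≤a
g: translate: b→370 (≡1962 mod 1592), so (796,1962,1209)→(796,370,43)
g: flip: (796,370,43)→(43,-370,796)
g: translate: b→-26 (≡-370 mod 86), so (43,-370,796)→(43,-26,4)
g: flip: (43,-26,4)→(4,26,43)
g: translate: b→2 (≡26 mod 8), so (4,26,43)→(4,2,1)
g: flip: (4,2,1)→(1,-2,4)
g: translate: b→0 (≡-2 mod 2), so (1,-2,4)→(1,0,3)
g: reduced (well bottom): (1,0,3) with a≤c, −a<b≤a
reduced forms (1, 0, 3) vs (1, 0, 3) ⇒ equivalent

yes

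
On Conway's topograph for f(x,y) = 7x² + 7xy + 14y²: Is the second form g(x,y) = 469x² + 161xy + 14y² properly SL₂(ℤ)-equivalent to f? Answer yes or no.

D₁ = -343, D₂ = -343
f: reduced (well bottom): (7,7,14) with a≤c, −a<b≤a
g: flip: (469,161,14)→(14,-161,469)
g: translate: b→7 (≡-161 mod 28), so (14,-161,469)→(14,7,7)
g: flip: (14,7,7)→(7,-7,14)
g: translate: b→7 (≡-7 mod 14), so (7,-7,14)→(7,7,14)
g: reduced (well bottom): (7,7,14) with a≤c, −a<b≤a
reduced forms (7, 7, 14) vs (7, 7, 14) ⇒ equivalent

yes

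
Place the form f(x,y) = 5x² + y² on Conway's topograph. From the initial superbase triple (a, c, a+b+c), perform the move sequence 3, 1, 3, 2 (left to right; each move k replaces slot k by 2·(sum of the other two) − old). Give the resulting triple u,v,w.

start (5,1,6) = (f(1,0),f(0,1),f(1,1))
replace slot 3: 2·(5+1) − 6 = 6 → (5,1,6)
replace slot 1: 2·(1+6) − 5 = 9 → (9,1,6)
replace slot 3: 2·(9+1) − 6 = 14 → (9,1,14)
replace slot 2: 2·(9+14) − 1 = 45 → (9,45,14)

9,45,14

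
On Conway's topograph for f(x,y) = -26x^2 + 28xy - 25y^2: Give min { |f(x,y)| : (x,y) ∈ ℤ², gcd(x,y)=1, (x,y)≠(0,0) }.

translate: b→24 (≡-28 mod 52), so (26,-28,25)→(26,24,23)
flip: (26,24,23)→(23,-24,26)
translate: b→22 (≡-24 mod 46), so (23,-24,26)→(23,22,25)
reduced (well bottom): (23,22,25) with a≤c, −a<b≤a
well minimum |f| = |-23| = 23 (negative-definite)

23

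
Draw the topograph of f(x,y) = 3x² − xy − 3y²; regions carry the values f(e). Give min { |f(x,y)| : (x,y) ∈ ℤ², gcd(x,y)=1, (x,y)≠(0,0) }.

descent: ρ → (-3,1,3)  [lands on river]
river: ρ → (3,5,-1)
river: ρ → (-1,5,3)
river: ρ → (3,1,-3)
river: ρ → (-3,5,1)
river: ρ → (1,5,-3)
closes: descent 1, river 6
min |a| on river = 1

1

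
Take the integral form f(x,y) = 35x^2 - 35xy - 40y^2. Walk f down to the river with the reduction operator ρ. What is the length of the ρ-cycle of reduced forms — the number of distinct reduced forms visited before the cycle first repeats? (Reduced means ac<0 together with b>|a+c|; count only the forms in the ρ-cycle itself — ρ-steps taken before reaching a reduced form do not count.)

D = 6825, ⌊√D⌋ = 82
descent: ρ → (-40,35,35)  [lands on river]
river: ρ → (35,35,-40)
river: ρ → (-40,45,30)
river: ρ → (30,75,-10)
river: ρ → (-10,65,65)
river: ρ → (65,65,-10)
river: ρ → (-10,75,30)
river: ρ → (30,45,-40)
ρ-cycle length = 8 (tail of 1 descent step not counted)

8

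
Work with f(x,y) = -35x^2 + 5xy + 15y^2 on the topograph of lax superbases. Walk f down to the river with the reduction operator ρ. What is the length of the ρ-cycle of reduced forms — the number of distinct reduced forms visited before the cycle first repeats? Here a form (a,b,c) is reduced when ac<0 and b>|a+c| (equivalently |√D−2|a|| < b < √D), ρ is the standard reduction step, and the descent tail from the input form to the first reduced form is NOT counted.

D = 2125, ⌊√D⌋ = 46
descent: ρ → (15,25,-25)  [lands on river]
river: ρ → (-25,25,15)
river: ρ → (15,35,-15)
river: ρ → (-15,25,25)
river: ρ → (25,25,-15)
river: ρ → (-15,35,15)
ρ-cycle length = 6 (tail of 1 descent step not counted)

6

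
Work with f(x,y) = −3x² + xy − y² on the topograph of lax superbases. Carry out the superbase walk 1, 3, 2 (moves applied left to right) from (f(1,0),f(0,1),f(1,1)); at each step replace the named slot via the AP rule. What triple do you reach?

start (-3,-1,-3) = (f(1,0),f(0,1),f(1,1))
replace slot 1: 2·((-1)+(-3)) − (-3) = -5 → (-5,-1,-3)
replace slot 3: 2·((-5)+(-1)) − (-3) = -9 → (-5,-1,-9)
replace slot 2: 2·((-5)+(-9)) − (-1) = -27 → (-5,-27,-9)

-5,-27,-9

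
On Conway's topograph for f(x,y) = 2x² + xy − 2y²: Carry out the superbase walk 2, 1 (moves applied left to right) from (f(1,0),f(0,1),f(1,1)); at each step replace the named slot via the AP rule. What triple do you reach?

start (2,-2,1) = (f(1,0),f(0,1),f(1,1))
replace slot 2: 2·(2+1) − (-2) = 8 → (2,8,1)
replace slot 1: 2·(8+1) − 2 = 16 → (16,8,1)

16,8,1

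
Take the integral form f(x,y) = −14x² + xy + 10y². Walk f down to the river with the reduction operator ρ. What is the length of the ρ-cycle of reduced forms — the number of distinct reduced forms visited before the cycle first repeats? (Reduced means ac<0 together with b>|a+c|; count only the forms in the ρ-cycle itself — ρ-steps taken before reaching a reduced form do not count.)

D = 561, ⌊√D⌋ = 23
descent: ρ → (10,19,-5)  [lands on river]
river: ρ → (-5,21,6)
river: ρ → (6,15,-14)
river: ρ → (-14,13,7)
river: ρ → (7,15,-12)
river: ρ → (-12,9,10)
river: ρ → (10,11,-11)
river: ρ → (-11,11,10)
river: ρ → (10,9,-12)
river: ρ → (-12,15,7)
river: ρ → (7,13,-14)
river: ρ → (-14,15,6)
river: ρ → (6,21,-5)
river: ρ → (-5,19,10)
river: ρ → (10,21,-3)
river: ρ → (-3,21,10)
ρ-cycle length = 16 (tail of 1 descent step not counted)

16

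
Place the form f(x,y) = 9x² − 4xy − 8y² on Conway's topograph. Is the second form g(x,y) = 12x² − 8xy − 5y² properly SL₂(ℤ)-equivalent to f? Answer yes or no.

D₁ = 304, D₂ = 304
river cycle of f (length 12): (-8, 4, 9), (9, 14, -3), (-3, 16, 4), (4, 16, -3), (-3, 14, 9), (9, 4, -8), (-8, 12, 5), (5, 8, -12), (-12, 16, 1), (1, 16, -12), … (2 more)
river cycle of g (length 12): (-5, 8, 12), (12, 16, -1), (-1, 16, 12), (12, 8, -5), (-5, 12, 8), (8, 4, -9), (-9, 14, 3), (3, 16, -4), (-4, 16, 3), (3, 14, -9), … (2 more)
cycles differ ⇒ inequivalent

no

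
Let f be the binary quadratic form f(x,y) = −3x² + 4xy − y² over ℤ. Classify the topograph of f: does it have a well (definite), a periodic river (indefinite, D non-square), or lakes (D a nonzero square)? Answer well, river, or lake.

D = b²−4ac = 4² − 4·(-3)·(-1) = 4
D = 2² is a perfect square ⇒ form factors over ℤ ⇒ lakes

lake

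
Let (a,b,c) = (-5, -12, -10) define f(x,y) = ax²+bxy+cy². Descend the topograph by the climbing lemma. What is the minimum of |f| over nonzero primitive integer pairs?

translate: b→2 (≡12 mod 10), so (5,12,10)→(5,2,3)
flip: (5,2,3)→(3,-2,5)
reduced (well bottom): (3,-2,5) with a≤c, −a<b≤a
well minimum |f| = |-3| = 3 (negative-definite)

3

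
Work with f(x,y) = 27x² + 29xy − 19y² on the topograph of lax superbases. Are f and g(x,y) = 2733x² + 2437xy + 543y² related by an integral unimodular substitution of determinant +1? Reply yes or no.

D₁ = 2893, D₂ = 2893
river cycle of f (length 24): (-19, 47, 9), (9, 43, -29), (-29, 15, 23), (23, 31, -21), (-21, 53, 1), (1, 53, -21), (-21, 31, 23), (23, 15, -29), (-29, 43, 9), (9, 47, -19), … (14 more)
river cycle of g (length 24): (31, 17, -21), (-21, 25, 27), (27, 29, -19), (-19, 47, 9), (9, 43, -29), (-29, 15, 23), (23, 31, -21), (-21, 53, 1), (1, 53, -21), (-21, 31, 23), … (14 more)
cycles coincide ⇒ equivalent

yes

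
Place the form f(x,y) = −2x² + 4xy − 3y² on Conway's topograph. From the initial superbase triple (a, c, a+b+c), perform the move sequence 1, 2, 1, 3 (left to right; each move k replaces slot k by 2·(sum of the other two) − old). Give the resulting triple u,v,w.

start (-2,-3,-1) = (f(1,0),f(0,1),f(1,1))
replace slot 1: 2·((-3)+(-1)) − (-2) = -6 → (-6,-3,-1)
replace slot 2: 2·((-6)+(-1)) − (-3) = -11 → (-6,-11,-1)
replace slot 1: 2·((-11)+(-1)) − (-6) = -18 → (-18,-11,-1)
replace slot 3: 2·((-18)+(-11)) − (-1) = -57 → (-18,-11,-57)

-18,-11,-57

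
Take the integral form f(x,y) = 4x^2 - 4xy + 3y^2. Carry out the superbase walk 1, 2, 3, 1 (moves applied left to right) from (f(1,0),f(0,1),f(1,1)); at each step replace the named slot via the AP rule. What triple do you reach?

start (4,3,3) = (f(1,0),f(0,1),f(1,1))
replace slot 1: 2·(3+3) − 4 = 8 → (8,3,3)
replace slot 2: 2·(8+3) − 3 = 19 → (8,19,3)
replace slot 3: 2·(8+19) − 3 = 51 → (8,19,51)
replace slot 1: 2·(19+51) − 8 = 132 → (132,19,51)

132,19,51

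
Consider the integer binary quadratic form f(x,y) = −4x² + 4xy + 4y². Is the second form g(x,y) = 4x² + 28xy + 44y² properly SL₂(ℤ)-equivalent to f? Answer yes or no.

D₁ = 80, D₂ = 80
river cycle of f (length 2): (4, 4, -4), (-4, 4, 4)
river cycle of g (length 2): (4, 4, -4), (-4, 4, 4)
cycles coincide ⇒ equivalent

yes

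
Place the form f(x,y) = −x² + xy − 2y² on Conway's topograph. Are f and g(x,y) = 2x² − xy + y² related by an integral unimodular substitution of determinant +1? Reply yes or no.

D₁ = -7, D₂ = -7
f is negative-definite; reduce −f:
−f: translate: b→1 (≡-1 mod 2), so (1,-1,2)→(1,1,2)
−f: reduced (well bottom): (1,1,2) with a≤c, −a<b≤a
flip sign back: reduced form of f is (-1,-1,-2)
g: flip: (2,-1,1)→(1,1,2)
g: reduced (well bottom): (1,1,2) with a≤c, −a<b≤a
reduced forms (-1, -1, -2) vs (1, 1, 2) ⇒ inequivalent

no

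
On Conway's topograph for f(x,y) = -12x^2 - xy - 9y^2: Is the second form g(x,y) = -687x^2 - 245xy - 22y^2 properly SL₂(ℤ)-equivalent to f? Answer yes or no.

D₁ = -431, D₂ = -431
f is negative-definite; reduce −f:
−f: flip: (12,1,9)→(9,-1,12)
−f: reduced (well bottom): (9,-1,12) with a≤c, −a<b≤a
flip sign back: reduced form of f is (-9,1,-12)
g is negative-definite; reduce −g:
−g: flip: (687,245,22)→(22,-245,687)
−g: translate: b→19 (≡-245 mod 44), so (22,-245,687)→(22,19,9)
−g: flip: (22,19,9)→(9,-19,22)
−g: translate: b→-1 (≡-19 mod 18), so (9,-19,22)→(9,-1,12)
−g: reduced (well bottom): (9,-1,12) with a≤c, −a<b≤a
flip sign back: reduced form of g is (-9,1,-12)
reduced forms (-9, 1, -12) vs (-9, 1, -12) ⇒ equivalent

yes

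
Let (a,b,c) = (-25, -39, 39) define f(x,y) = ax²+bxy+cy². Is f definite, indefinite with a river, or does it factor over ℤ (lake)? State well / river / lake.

D = b²−4ac = (-39)² − 4·(-25)·39 = 5421
D > 0 non-square ⇒ indefinite ⇒ periodic river

river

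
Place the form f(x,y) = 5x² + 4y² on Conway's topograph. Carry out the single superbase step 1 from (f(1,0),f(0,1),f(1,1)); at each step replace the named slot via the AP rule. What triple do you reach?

start (5,4,9) = (f(1,0),f(0,1),f(1,1))
replace slot 1: 2·(4+9) − 5 = 21 → (21,4,9)

21,4,9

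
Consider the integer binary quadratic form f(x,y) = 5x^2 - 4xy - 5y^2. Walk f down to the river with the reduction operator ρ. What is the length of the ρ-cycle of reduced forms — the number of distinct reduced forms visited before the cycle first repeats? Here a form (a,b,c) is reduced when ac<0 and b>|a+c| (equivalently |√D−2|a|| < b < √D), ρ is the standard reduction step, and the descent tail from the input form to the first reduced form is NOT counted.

D = 116, ⌊√D⌋ = 10
descent: ρ → (-5,4,5)  [lands on river]
river: ρ → (5,6,-4)
river: ρ → (-4,10,1)
river: ρ → (1,10,-4)
river: ρ → (-4,6,5)
river: ρ → (5,4,-5)
river: ρ → (-5,6,4)
river: ρ → (4,10,-1)
river: ρ → (-1,10,4)
river: ρ → (4,6,-5)
ρ-cycle length = 10 (tail of 1 descent step not counted)

10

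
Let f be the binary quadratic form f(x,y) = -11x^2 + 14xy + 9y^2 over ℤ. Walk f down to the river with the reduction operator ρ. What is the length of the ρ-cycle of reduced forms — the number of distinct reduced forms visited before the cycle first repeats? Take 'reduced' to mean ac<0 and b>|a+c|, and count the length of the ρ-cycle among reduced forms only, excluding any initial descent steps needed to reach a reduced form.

D = 592, ⌊√D⌋ = 24
river: ρ → (9,22,-3)
river: ρ → (-3,20,16)
river: ρ → (16,12,-7)
river: ρ → (-7,16,12)
river: ρ → (12,8,-11)
river: ρ → (-11,14,9)
ρ-cycle length = 6 (tail of 0 descent steps not counted)

6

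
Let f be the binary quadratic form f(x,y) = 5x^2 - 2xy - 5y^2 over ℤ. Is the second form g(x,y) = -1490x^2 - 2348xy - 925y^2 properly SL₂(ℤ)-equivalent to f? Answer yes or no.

D₁ = 104, D₂ = 104
river cycle of f (length 6): (-5, 2, 5), (5, 8, -2), (-2, 8, 5), (5, 2, -5), (-5, 8, 2), (2, 8, -5)
river cycle of g (length 6): (-5, 2, 5), (5, 8, -2), (-2, 8, 5), (5, 2, -5), (-5, 8, 2), (2, 8, -5)
cycles coincide ⇒ equivalent

yes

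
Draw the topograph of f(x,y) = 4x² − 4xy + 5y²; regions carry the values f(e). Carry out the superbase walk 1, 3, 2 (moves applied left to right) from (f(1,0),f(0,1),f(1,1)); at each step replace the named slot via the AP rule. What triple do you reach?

start (4,5,5) = (f(1,0),f(0,1),f(1,1))
replace slot 1: 2·(5+5) − 4 = 16 → (16,5,5)
replace slot 3: 2·(16+5) − 5 = 37 → (16,5,37)
replace slot 2: 2·(16+37) − 5 = 101 → (16,101,37)

16,101,37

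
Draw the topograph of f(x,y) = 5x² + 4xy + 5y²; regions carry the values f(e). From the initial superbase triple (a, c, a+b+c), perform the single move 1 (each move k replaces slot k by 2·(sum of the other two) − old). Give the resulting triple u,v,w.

start (5,5,14) = (f(1,0),f(0,1),f(1,1))
replace slot 1: 2·(5+14) − 5 = 33 → (33,5,14)

33,5,14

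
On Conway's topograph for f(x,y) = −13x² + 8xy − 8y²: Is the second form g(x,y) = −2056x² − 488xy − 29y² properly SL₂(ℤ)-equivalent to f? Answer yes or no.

D₁ = -352, D₂ = -352
f is negative-definite; reduce −f:
−f: flip: (13,-8,8)→(8,8,13)
−f: reduced (well bottom): (8,8,13) with a≤c, −a<b≤a
flip sign back: reduced form of f is (-8,-8,-13)
g is negative-definite; reduce −g:
−g: flip: (2056,488,29)→(29,-488,2056)
−g: translate: b→-24 (≡-488 mod 58), so (29,-488,2056)→(29,-24,8)
−g: flip: (29,-24,8)→(8,24,29)
−g: translate: b→8 (≡24 mod 16), so (8,24,29)→(8,8,13)
−g: reduced (well bottom): (8,8,13) with a≤c, −a<b≤a
flip sign back: reduced form of g is (-8,-8,-13)
reduced forms (-8, -8, -13) vs (-8, -8, -13) ⇒ equivalent

yes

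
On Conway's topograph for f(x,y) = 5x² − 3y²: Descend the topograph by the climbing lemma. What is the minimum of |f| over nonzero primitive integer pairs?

descent: ρ → (-3,6,2)  [lands on river]
river: ρ → (2,6,-3)
closes: descent 1, river 2
min |a| on river = 2

2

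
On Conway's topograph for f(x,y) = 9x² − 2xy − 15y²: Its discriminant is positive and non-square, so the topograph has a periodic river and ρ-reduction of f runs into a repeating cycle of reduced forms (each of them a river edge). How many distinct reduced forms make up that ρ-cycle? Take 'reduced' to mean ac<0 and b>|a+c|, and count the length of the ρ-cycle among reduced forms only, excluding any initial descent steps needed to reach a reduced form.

D = 544, ⌊√D⌋ = 23
descent: ρ → (-15,2,9)
descent: ρ → (9,16,-8)  [lands on river]
river: ρ → (-8,16,9)
river: ρ → (9,20,-4)
river: ρ → (-4,20,9)
ρ-cycle length = 4 (tail of 2 descent steps not counted)

4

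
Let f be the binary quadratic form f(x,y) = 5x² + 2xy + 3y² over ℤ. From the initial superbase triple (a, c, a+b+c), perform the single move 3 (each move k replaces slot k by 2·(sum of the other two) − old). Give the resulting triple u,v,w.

start (5,3,10) = (f(1,0),f(0,1),f(1,1))
replace slot 3: 2·(5+3) − 10 = 6 → (5,3,6)

5,3,6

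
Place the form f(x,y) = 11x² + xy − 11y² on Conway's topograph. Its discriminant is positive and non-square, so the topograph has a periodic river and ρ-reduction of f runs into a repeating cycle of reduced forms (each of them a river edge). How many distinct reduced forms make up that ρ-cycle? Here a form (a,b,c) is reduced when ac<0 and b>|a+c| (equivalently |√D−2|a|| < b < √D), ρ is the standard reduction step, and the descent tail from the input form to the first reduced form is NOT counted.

D = 485, ⌊√D⌋ = 22
river: ρ → (-11,21,1)
river: ρ → (1,21,-11)
river: ρ → (-11,1,11)
river: ρ → (11,21,-1)
river: ρ → (-1,21,11)
river: ρ → (11,1,-11)
ρ-cycle length = 6 (tail of 0 descent steps not counted)

6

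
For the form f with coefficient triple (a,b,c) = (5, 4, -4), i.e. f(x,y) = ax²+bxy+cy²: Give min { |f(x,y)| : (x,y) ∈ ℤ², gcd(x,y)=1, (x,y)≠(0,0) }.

river: ρ → (-4,4,5)
river: ρ → (5,6,-3)
river: ρ → (-3,6,5)
river: ρ → (5,4,-4)
closes: descent 0, river 4
min |a| on river = 3

3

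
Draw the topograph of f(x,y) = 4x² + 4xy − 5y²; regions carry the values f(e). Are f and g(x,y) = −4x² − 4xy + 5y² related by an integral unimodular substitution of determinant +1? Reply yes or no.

D₁ = 96, D₂ = 96
river cycle of f (length 4): (-5, 6, 3), (3, 6, -5), (-5, 4, 4), (4, 4, -5)
river cycle of g (length 4): (5, 4, -4), (-4, 4, 5), (5, 6, -3), (-3, 6, 5)
cycles differ ⇒ inequivalent

no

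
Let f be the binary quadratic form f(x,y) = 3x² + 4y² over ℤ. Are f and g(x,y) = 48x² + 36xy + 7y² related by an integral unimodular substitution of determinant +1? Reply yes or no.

D₁ = -48, D₂ = -48
f: reduced (well bottom): (3,0,4) with a≤c, −a<b≤a
g: flip: (48,36,7)→(7,-36,48)
g: translate: b→6 (≡-36 mod 14), so (7,-36,48)→(7,6,3)
g: flip: (7,6,3)→(3,-6,7)
g: translate: b→0 (≡-6 mod 6), so (3,-6,7)→(3,0,4)
g: reduced (well bottom): (3,0,4) with a≤c, −a<b≤a
reduced forms (3, 0, 4) vs (3, 0, 4) ⇒ equivalent

yes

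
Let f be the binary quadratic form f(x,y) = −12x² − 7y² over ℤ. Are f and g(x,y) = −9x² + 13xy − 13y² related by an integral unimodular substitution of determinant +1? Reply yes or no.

D₁ = -336, D₂ = -299
discriminants differ ⇒ not SL₂(ℤ)-equivalent

no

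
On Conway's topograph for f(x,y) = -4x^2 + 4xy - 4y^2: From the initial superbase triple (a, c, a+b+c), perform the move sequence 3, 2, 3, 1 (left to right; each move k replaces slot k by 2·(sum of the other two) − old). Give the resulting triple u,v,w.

start (-4,-4,-4) = (f(1,0),f(0,1),f(1,1))
replace slot 3: 2·((-4)+(-4)) − (-4) = -12 → (-4,-4,-12)
replace slot 2: 2·((-4)+(-12)) − (-4) = -28 → (-4,-28,-12)
replace slot 3: 2·((-4)+(-28)) − (-12) = -52 → (-4,-28,-52)
replace slot 1: 2·((-28)+(-52)) − (-4) = -156 → (-156,-28,-52)

-156,-28,-52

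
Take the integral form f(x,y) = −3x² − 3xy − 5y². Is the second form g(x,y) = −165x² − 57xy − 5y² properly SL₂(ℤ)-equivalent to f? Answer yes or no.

D₁ = -51, D₂ = -51
f is negative-definite; reduce −f:
−f: reduced (well bottom): (3,3,5) with a≤c, −a<b≤a
flip sign back: reduced form of f is (-3,-3,-5)
g is negative-definite; reduce −g:
−g: flip: (165,57,5)→(5,-57,165)
−g: translate: b→3 (≡-57 mod 10), so (5,-57,165)→(5,3,3)
−g: flip: (5,3,3)→(3,-3,5)
−g: translate: b→3 (≡-3 mod 6), so (3,-3,5)→(3,3,5)
−g: reduced (well bottom): (3,3,5) with a≤c, −a<b≤a
flip sign back: reduced form of g is (-3,-3,-5)
reduced forms (-3, -3, -5) vs (-3, -3, -5) ⇒ equivalent

yes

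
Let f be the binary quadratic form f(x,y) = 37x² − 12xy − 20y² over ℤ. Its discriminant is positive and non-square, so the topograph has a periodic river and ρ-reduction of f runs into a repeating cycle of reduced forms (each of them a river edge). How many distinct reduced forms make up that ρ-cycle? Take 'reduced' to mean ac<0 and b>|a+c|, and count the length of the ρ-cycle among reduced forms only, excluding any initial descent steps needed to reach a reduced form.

D = 3104, ⌊√D⌋ = 55
descent: ρ → (-20,52,5)  [lands on river]
river: ρ → (5,48,-40)
river: ρ → (-40,32,13)
river: ρ → (13,46,-19)
river: ρ → (-19,30,29)
river: ρ → (29,28,-20)
ρ-cycle length = 6 (tail of 1 descent step not counted)

6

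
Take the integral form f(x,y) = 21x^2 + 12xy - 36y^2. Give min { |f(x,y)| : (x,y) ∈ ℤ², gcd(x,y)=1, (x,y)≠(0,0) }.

descent: ρ → (-36,-12,21)
descent: ρ → (21,54,-3)  [lands on river]
river: ρ → (-3,54,21)
river: ρ → (21,30,-27)
river: ρ → (-27,24,24)
river: ρ → (24,24,-27)
river: ρ → (-27,30,21)
closes: descent 2, river 6
min |a| on river = 3

3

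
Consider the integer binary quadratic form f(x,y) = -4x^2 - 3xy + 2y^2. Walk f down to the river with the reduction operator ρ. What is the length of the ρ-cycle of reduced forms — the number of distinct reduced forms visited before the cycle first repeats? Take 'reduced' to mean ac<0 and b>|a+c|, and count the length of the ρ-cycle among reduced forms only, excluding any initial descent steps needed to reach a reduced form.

D = 41, ⌊√D⌋ = 6
descent: ρ → (2,3,-4)  [lands on river]
river: ρ → (-4,5,1)
river: ρ → (1,5,-4)
river: ρ → (-4,3,2)
river: ρ → (2,5,-2)
river: ρ → (-2,3,4)
river: ρ → (4,5,-1)
river: ρ → (-1,5,4)
river: ρ → (4,3,-2)
river: ρ → (-2,5,2)
ρ-cycle length = 10 (tail of 1 descent step not counted)

10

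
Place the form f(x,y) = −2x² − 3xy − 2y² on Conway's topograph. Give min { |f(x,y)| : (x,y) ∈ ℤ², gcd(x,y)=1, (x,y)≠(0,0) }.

translate: b→-1 (≡3 mod 4), so (2,3,2)→(2,-1,1)
flip: (2,-1,1)→(1,1,2)
reduced (well bottom): (1,1,2) with a≤c, −a<b≤a
well minimum |f| = |-1| = 1 (negative-definite)

1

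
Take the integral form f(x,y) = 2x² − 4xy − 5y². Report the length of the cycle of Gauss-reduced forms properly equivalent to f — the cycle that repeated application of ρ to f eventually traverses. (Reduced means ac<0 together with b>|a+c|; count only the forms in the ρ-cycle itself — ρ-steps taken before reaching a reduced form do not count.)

D = 56, ⌊√D⌋ = 7
descent: ρ → (-5,4,2)  [lands on river]
river: ρ → (2,4,-5)
river: ρ → (-5,6,1)
river: ρ → (1,6,-5)
ρ-cycle length = 4 (tail of 1 descent step not counted)

4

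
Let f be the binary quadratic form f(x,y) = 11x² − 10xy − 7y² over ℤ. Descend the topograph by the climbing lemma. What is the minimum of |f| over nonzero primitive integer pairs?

descent: ρ → (-7,10,11)  [lands on river]
river: ρ → (11,12,-6)
river: ρ → (-6,12,11)
river: ρ → (11,10,-7)
river: ρ → (-7,18,3)
river: ρ → (3,18,-7)
closes: descent 1, river 6
min |a| on river = 3

3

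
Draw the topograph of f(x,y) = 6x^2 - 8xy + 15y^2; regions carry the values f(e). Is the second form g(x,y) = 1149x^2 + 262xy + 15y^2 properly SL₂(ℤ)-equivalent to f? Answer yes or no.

D₁ = -296, D₂ = -296
f: translate: b→4 (≡-8 mod 12), so (6,-8,15)→(6,4,13)
f: reduced (well bottom): (6,4,13) with a≤c, −a<b≤a
g: flip: (1149,262,15)→(15,-262,1149)
g: translate: b→8 (≡-262 mod 30), so (15,-262,1149)→(15,8,6)
g: flip: (15,8,6)→(6,-8,15)
g: translate: b→4 (≡-8 mod 12), so (6,-8,15)→(6,4,13)
g: reduced (well bottom): (6,4,13) with a≤c, −a<b≤a
reduced forms (6, 4, 13) vs (6, 4, 13) ⇒ equivalent

yes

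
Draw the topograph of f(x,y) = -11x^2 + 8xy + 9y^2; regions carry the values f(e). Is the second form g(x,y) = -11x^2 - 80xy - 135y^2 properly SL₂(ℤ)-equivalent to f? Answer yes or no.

D₁ = 460, D₂ = 460
river cycle of f (length 10): (9, 10, -10), (-10, 10, 9), (9, 8, -11), (-11, 14, 6), (6, 10, -15), (-15, 20, 1), (1, 20, -15), (-15, 10, 6), (6, 14, -11), (-11, 8, 9)
river cycle of g (length 10): (-11, 8, 9), (9, 10, -10), (-10, 10, 9), (9, 8, -11), (-11, 14, 6), (6, 10, -15), (-15, 20, 1), (1, 20, -15), (-15, 10, 6), (6, 14, -11)
cycles coincide ⇒ equivalent

yes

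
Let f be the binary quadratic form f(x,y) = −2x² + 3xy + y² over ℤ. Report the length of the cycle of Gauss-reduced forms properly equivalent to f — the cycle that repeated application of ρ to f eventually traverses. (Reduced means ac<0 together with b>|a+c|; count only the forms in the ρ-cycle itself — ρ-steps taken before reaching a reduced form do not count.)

D = 17, ⌊√D⌋ = 4
river: ρ → (1,3,-2)
river: ρ → (-2,1,2)
river: ρ → (2,3,-1)
river: ρ → (-1,3,2)
river: ρ → (2,1,-2)
river: ρ → (-2,3,1)
ρ-cycle length = 6 (tail of 0 descent steps not counted)

6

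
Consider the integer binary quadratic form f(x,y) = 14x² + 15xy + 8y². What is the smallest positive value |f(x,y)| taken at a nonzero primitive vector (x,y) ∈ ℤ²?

translate: b→-13 (≡15 mod 28), so (14,15,8)→(14,-13,7)
flip: (14,-13,7)→(7,13,14)
translate: b→-1 (≡13 mod 14), so (7,13,14)→(7,-1,8)
reduced (well bottom): (7,-1,8) with a≤c, −a<b≤a
well minimum = a = 7

7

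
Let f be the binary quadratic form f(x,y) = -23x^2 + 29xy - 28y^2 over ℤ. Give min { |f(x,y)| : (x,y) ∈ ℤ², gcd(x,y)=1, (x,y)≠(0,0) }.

translate: b→17 (≡-29 mod 46), so (23,-29,28)→(23,17,22)
flip: (23,17,22)→(22,-17,23)
reduced (well bottom): (22,-17,23) with a≤c, −a<b≤a
well minimum |f| = |-22| = 22 (negative-definite)

22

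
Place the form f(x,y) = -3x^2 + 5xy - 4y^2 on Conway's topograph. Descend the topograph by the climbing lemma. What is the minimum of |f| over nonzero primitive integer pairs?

translate: b→1 (≡-5 mod 6), so (3,-5,4)→(3,1,2)
flip: (3,1,2)→(2,-1,3)
reduced (well bottom): (2,-1,3) with a≤c, −a<b≤a
well minimum |f| = |-2| = 2 (negative-definite)

2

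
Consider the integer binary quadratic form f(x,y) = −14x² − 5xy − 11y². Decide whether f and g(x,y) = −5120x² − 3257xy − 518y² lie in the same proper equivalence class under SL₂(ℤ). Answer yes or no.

D₁ = -591, D₂ = -591
f is negative-definite; reduce −f:
−f: flip: (14,5,11)→(11,-5,14)
−f: reduced (well bottom): (11,-5,14) with a≤c, −a<b≤a
flip sign back: reduced form of f is (-11,5,-14)
g is negative-definite; reduce −g:
−g: flip: (5120,3257,518)→(518,-3257,5120)
−g: translate: b→-149 (≡-3257 mod 1036), so (518,-3257,5120)→(518,-149,11)
−g: flip: (518,-149,11)→(11,149,518)
−g: translate: b→-5 (≡149 mod 22), so (11,149,518)→(11,-5,14)
−g: reduced (well bottom): (11,-5,14) with a≤c, −a<b≤a
flip sign back: reduced form of g is (-11,5,-14)
reduced forms (-11, 5, -14) vs (-11, 5, -14) ⇒ equivalent

yes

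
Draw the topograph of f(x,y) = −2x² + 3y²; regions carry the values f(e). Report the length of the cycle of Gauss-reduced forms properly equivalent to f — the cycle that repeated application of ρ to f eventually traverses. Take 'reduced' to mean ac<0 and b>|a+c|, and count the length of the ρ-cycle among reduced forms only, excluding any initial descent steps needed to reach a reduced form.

D = 24, ⌊√D⌋ = 4
descent: ρ → (3,0,-2)
descent: ρ → (-2,4,1)  [lands on river]
river: ρ → (1,4,-2)
ρ-cycle length = 2 (tail of 2 descent steps not counted)

2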